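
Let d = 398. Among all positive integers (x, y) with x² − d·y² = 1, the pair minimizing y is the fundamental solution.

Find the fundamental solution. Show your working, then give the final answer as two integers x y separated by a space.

[19; 1,18,1,38] for √398; ℓ=4 ⇒ convergent index 3
i=0: a=19 ⇒ p=19, q=1
…
i=2: a=18 ⇒ p=379, q=19
i=3: a=1 ⇒ p=399, q=20
→ (399, 20).  Check: 399²=159201, 398·20²=159200, difference 1.

399 20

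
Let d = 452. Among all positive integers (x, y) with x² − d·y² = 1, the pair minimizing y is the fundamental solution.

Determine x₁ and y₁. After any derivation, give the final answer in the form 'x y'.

1204353 56648

[21; 3,1,5,3,10,3,5,1,3,42] for √452; ℓ=10 ⇒ convergent index 9
i=0: a=21 ⇒ p=21, q=1
i=1: a=3 ⇒ p=64, q=3
…
i=5: a=10 ⇒ p=16009, q=753
i=6: a=3 ⇒ p=49579, q=2332
i=7: a=5 ⇒ p=263904, q=12413
i=8: a=1 ⇒ p=313483, q=14745
i=9: a=3 ⇒ p=1204353, q=56648
→ (1204353, 56648).  Check: 1204353²=1450466148609, 452·56648²=1450466148608, difference 1.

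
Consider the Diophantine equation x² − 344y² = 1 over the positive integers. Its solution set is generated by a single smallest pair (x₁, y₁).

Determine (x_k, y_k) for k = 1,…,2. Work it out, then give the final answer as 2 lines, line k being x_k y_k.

√344 = [18; 1,1,4,1,3,1,4,1,1,36, …], period ℓ=10 (even) → k=9
k=0  a_k=18  p_k/q_k = 18/1
k=1  a_k=1  p_k/q_k = 19/1
k=2  a_k=1  p_k/q_k = 37/2
k=3  a_k=4  p_k/q_k = 167/9
…
k=6  a_k=1  p_k/q_k = 983/53
k=7  a_k=4  p_k/q_k = 4711/254
k=8  a_k=1  p_k/q_k = 5694/307
k=9  a_k=1  p_k/q_k = 10405/561
→ (10405, 561).  Check: 10405²=108264025, 344·561²=108264024, difference 1.
k=2:  x_2 = 10405·10405+344·561·561 = 216528049,  y_2 = 10405·561+561·10405 = 11674410

10405 561
216528049 11674410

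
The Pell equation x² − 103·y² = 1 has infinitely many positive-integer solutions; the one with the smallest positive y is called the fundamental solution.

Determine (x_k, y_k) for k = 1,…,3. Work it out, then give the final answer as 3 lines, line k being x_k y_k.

√103 → a₀=10, period (6,1,2,1,1,9,1,1,2,1,6,20); ℓ=12 even so k=11
a_0=10:  p_0=10·1+0=10,  q_0=10·0+1=1
a_1=6:  p_1=6·10+1=61,  q_1=6·1+0=6
a_2=1:  p_2=1·61+10=71,  q_2=1·6+1=7
a_3=2:  p_3=2·71+61=203,  q_3=2·7+6=20
a_4=1:  p_4=1·203+71=274,  q_4=1·20+7=27
…
a_8=1:  p_8=1·5044+4567=9611,  q_8=1·497+450=947
…
a_10=1:  p_10=1·24266+9611=33877,  q_10=1·2391+947=3338
a_11=6:  p_11=6·33877+24266=227528,  q_11=6·3338+2391=22419
→ (227528, 22419).  Check: 227528²=51768990784, 103·22419²=51768990783, difference 1.
k=2:  x_2 = 227528·227528+103·22419·22419 = 103537981567,  y_2 = 227528·22419+22419·227528 = 10201900464
k=3:  x_3 = 227528·103537981567+103·22419·10201900464 = 47115579739725224,  y_3 = 227528·10201900464+22419·103537981567 = 4642436017523565

227528 22419
103537981567 10201900464
47115579739725224 4642436017523565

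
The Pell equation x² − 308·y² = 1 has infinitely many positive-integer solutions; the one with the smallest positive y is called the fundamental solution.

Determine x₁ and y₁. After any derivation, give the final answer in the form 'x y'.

[17; 1,1,4,1,1,34] for √308; ℓ=6 ⇒ convergent index 5
k=0  a_k=17  p_k/q_k = 17/1
k=1  a_k=1  p_k/q_k = 18/1
k=2  a_k=1  p_k/q_k = 35/2
k=3  a_k=4  p_k/q_k = 158/9
k=4  a_k=1  p_k/q_k = 193/11
k=5  a_k=1  p_k/q_k = 351/20
fundamental: x₁=351, y₁=20  (since 123201 − 308·400 = 1)

351 20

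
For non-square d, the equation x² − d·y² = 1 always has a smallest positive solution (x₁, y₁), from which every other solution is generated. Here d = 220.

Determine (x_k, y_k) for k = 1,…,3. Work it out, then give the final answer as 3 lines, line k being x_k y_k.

√220 = [14; 1,4,1,28, …], period ℓ=4 (even) → k=3
k=0  a_k=14  p_k/q_k = 14/1
k=1  a_k=1  p_k/q_k = 15/1
k=2  a_k=4  p_k/q_k = 74/5
k=3  a_k=1  p_k/q_k = 89/6
→ (89, 6).  Check: 89²=7921, 220·6²=7920, difference 1.
(89+6√220)^2 = 15841 + 1068√220
(89+6√220)^3 = 2819609 + 190098√220

89 6
15841 1068
2819609 190098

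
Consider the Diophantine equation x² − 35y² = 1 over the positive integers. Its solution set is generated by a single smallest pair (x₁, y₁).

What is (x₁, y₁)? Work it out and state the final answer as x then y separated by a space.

6 1

d=35: √d = [5; 1,10] (ℓ=2, even), read p_1/q_1
step 0: (5, 1)  from 5·(1,0) + (0,1)
step 1: (6, 1)  from 1·(5,1) + (1,0)
fundamental: x₁=6, y₁=1  (since 36 − 35·1 = 1)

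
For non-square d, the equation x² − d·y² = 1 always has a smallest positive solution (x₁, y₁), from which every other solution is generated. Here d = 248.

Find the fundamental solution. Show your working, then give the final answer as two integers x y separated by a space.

63 4

d=248: √d = [15; 1,2,1,30] (ℓ=4, even), read p_3/q_3
k=0  a_k=15  p_k/q_k = 15/1
…
k=2  a_k=2  p_k/q_k = 47/3
k=3  a_k=1  p_k/q_k = 63/4
→ (63, 4).  Check: 63²=3969, 248·4²=3968, difference 1.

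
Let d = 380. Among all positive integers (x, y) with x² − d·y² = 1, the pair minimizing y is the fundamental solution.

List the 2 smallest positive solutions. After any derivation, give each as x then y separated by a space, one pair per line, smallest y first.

√380 → a₀=19, period (2,38); ℓ=2 even so k=1
i=0: a=19 ⇒ p=19, q=1
i=1: a=2 ⇒ p=39, q=2
fundamental: x₁=39, y₁=2  (since 1521 − 380·4 = 1)
(x_2, y_2) = (39·39 + 380·2·2, 39·2 + 2·39) = (3041, 156)

39 2
3041 156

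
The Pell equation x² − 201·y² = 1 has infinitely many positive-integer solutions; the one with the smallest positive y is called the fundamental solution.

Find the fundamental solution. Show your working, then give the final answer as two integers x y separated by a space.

515095 36332

√201 = [14; 5,1,1,1,2,…,1,5,28, …], period ℓ=14 (even) → k=13
i=0: a=14 ⇒ p=14, q=1
i=1: a=5 ⇒ p=71, q=5
i=2: a=1 ⇒ p=85, q=6
…
i=4: a=1 ⇒ p=241, q=17
i=5: a=2 ⇒ p=638, q=45
…
i=8: a=1 ⇒ p=8549, q=603
…
i=12: a=1 ⇒ p=91402, q=6447
i=13: a=5 ⇒ p=515095, q=36332
(x₁, y₁) = (515095, 36332);  515095² − 201·36332² = 1 ✓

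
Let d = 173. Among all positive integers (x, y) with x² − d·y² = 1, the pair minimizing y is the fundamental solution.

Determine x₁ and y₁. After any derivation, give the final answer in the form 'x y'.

2499849 190060

[13; 6,1,1,6,26] for √173; ℓ=5 ⇒ convergent index 9
step 0: (13, 1)  from 13·(1,0) + (0,1)
…
step 6: (176552, 13423)  from 6·(29239,2223) + (1118,85)
step 7: (205791, 15646)  from 1·(176552,13423) + (29239,2223)
step 8: (382343, 29069)  from 1·(205791,15646) + (176552,13423)
step 9: (2499849, 190060)  from 6·(382343,29069) + (205791,15646)
→ (2499849, 190060).  Check: 2499849²=6249245022801, 173·190060²=6249245022800, difference 1.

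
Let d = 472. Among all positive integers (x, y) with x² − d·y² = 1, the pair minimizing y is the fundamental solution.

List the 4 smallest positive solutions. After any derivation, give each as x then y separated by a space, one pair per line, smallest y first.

306917 14127
188396089777 8671632918
115643925371868101 5322943120573485
70986173286526887819457 3267403467465432958572

√472 → a₀=21, period (1,2,1,1,1,…,2,1,42); ℓ=14 even so k=13
k=0  a_k=21  p_k/q_k = 21/1
k=1  a_k=1  p_k/q_k = 22/1
k=2  a_k=2  p_k/q_k = 65/3
k=3  a_k=1  p_k/q_k = 87/4
k=4  a_k=1  p_k/q_k = 152/7
…
k=7  a_k=5  p_k/q_k = 5779/266
k=8  a_k=4  p_k/q_k = 24224/1115
k=9  a_k=1  p_k/q_k = 30003/1381
k=10  a_k=1  p_k/q_k = 54227/2496
k=11  a_k=1  p_k/q_k = 84230/3877
k=12  a_k=2  p_k/q_k = 222687/10250
k=13  a_k=1  p_k/q_k = 306917/14127
(x₁, y₁) = (306917, 14127);  306917² − 472·14127² = 1 ✓
n=2: (306917,14127)∘(306917,14127) = (306917·306917+472·14127·14127, 306917·14127+14127·306917) = (188396089777,8671632918)
n=3: (188396089777,8671632918)∘(306917,14127) = (306917·188396089777+472·14127·8671632918, 306917·8671632918+14127·188396089777) = (115643925371868101,5322943120573485)
n=4: (115643925371868101,5322943120573485)∘(306917,14127) = (306917·115643925371868101+472·14127·5322943120573485, 306917·5322943120573485+14127·115643925371868101) = (70986173286526887819457,3267403467465432958572)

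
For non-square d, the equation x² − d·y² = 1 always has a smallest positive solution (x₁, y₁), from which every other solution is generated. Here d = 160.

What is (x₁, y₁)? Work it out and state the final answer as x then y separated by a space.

721 57

[12; 1,1,1,5,1,1,1,24] for √160; ℓ=8 ⇒ convergent index 7
a_0=12:  p_0=12·1+0=12,  q_0=12·0+1=1
…
a_2=1:  p_2=1·13+12=25,  q_2=1·1+1=2
…
a_4=5:  p_4=5·38+25=215,  q_4=5·3+2=17
…
a_6=1:  p_6=1·253+215=468,  q_6=1·20+17=37
a_7=1:  p_7=1·468+253=721,  q_7=1·37+20=57
fundamental: x₁=721, y₁=57  (since 519841 − 160·3249 = 1)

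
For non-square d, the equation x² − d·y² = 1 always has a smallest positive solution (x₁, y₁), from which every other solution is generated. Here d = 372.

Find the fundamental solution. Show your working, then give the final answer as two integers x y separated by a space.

[19; 3,2,12,2,3,38] for √372; ℓ=6 ⇒ convergent index 5
i=0: a=19 ⇒ p=19, q=1
i=1: a=3 ⇒ p=58, q=3
…
i=3: a=12 ⇒ p=1678, q=87
i=4: a=2 ⇒ p=3491, q=181
i=5: a=3 ⇒ p=12151, q=630
fundamental: x₁=12151, y₁=630  (since 147646801 − 372·396900 = 1)

12151 630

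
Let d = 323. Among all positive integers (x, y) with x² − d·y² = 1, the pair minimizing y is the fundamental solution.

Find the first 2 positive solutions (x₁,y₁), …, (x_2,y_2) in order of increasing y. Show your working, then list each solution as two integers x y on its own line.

[17; 1,34] for √323; ℓ=2 ⇒ convergent index 1
i=0: a=17 ⇒ p=17, q=1
i=1: a=1 ⇒ p=18, q=1
→ (18, 1).  Check: 18²=324, 323·1²=323, difference 1.
(18+1√323)^2 = 647 + 36√323

18 1
647 36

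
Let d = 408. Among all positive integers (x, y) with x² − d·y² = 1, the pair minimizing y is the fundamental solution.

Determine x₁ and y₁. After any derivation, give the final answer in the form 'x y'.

101 5

d=408: √d = [20; 5,40] (ℓ=2, even), read p_1/q_1
k=0  a_k=20  p_k/q_k = 20/1
k=1  a_k=5  p_k/q_k = 101/5
fundamental: x₁=101, y₁=5  (since 10201 − 408·25 = 1)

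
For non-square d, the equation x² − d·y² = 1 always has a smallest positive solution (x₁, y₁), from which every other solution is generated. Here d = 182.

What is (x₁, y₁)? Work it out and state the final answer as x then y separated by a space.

27 2

√182 = [13; 2,26, …], period ℓ=2 (even) → k=1
step 0: (13, 1)  from 13·(1,0) + (0,1)
step 1: (27, 2)  from 2·(13,1) + (1,0)
→ (27, 2).  Check: 27²=729, 182·2²=728, difference 1.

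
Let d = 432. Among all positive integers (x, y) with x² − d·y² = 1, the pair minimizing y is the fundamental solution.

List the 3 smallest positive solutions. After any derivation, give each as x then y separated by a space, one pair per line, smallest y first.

[20; 1,3,1,1,1,3,1,40] for √432; ℓ=8 ⇒ convergent index 7
step 0: (20, 1)  from 20·(1,0) + (0,1)
step 1: (21, 1)  from 1·(20,1) + (1,0)
…
step 3: (104, 5)  from 1·(83,4) + (21,1)
step 4: (187, 9)  from 1·(104,5) + (83,4)
step 5: (291, 14)  from 1·(187,9) + (104,5)
step 6: (1060, 51)  from 3·(291,14) + (187,9)
step 7: (1351, 65)  from 1·(1060,51) + (291,14)
(x₁, y₁) = (1351, 65);  1351² − 432·65² = 1 ✓
(1351+65√432)^2 = 3650401 + 175630√432
(1351+65√432)^3 = 9863382151 + 474552195√432

1351 65
3650401 175630
9863382151 474552195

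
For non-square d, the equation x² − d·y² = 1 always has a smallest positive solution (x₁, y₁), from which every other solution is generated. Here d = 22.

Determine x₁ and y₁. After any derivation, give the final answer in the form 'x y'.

d=22: √d = [4; 1,2,4,2,1,8] (ℓ=6, even), read p_5/q_5
a_0=4:  p_0=4·1+0=4,  q_0=4·0+1=1
a_1=1:  p_1=1·4+1=5,  q_1=1·1+0=1
a_2=2:  p_2=2·5+4=14,  q_2=2·1+1=3
a_3=4:  p_3=4·14+5=61,  q_3=4·3+1=13
a_4=2:  p_4=2·61+14=136,  q_4=2·13+3=29
a_5=1:  p_5=1·136+61=197,  q_5=1·29+13=42
fundamental: x₁=197, y₁=42  (since 38809 − 22·1764 = 1)

197 42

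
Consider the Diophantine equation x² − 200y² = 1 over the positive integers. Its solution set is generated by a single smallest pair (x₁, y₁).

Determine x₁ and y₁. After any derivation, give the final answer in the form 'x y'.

d=200: √d = [14; 7,28] (ℓ=2, even), read p_1/q_1
a_0=14:  p_0=14·1+0=14,  q_0=14·0+1=1
a_1=7:  p_1=7·14+1=99,  q_1=7·1+0=7
fundamental: x₁=99, y₁=7  (since 9801 − 200·49 = 1)

99 7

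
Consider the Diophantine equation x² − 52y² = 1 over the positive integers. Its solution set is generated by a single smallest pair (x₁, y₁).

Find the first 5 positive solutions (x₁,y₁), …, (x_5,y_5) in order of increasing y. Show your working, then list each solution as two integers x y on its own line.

√52 → a₀=7, period (4,1,2,1,4,14); ℓ=6 even so k=5
i=0: a=7 ⇒ p=7, q=1
…
i=2: a=1 ⇒ p=36, q=5
…
i=4: a=1 ⇒ p=137, q=19
i=5: a=4 ⇒ p=649, q=90
→ (649, 90).  Check: 649²=421201, 52·90²=421200, difference 1.
k=2:  x_2 = 649·649+52·90·90 = 842401,  y_2 = 649·90+90·649 = 116820
k=3:  x_3 = 649·842401+52·90·116820 = 1093435849,  y_3 = 649·116820+90·842401 = 151632270
k=4:  x_4 = 649·1093435849+52·90·151632270 = 1419278889601,  y_4 = 649·151632270+90·1093435849 = 196818569640
k=5:  x_5 = 649·1419278889601+52·90·196818569640 = 1842222905266249,  y_5 = 649·196818569640+90·1419278889601 = 255470351760450

649 90
842401 116820
1093435849 151632270
1419278889601 196818569640
1842222905266249 255470351760450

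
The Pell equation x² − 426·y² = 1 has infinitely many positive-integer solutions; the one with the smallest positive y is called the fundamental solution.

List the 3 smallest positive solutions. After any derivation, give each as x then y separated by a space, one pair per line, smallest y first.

d=426: √d = [20; 1,1,1,3,2,6,2,3,1,1,1,40] (ℓ=12, even), read p_11/q_11
a_0=20:  p_0=20·1+0=20,  q_0=20·0+1=1
a_1=1:  p_1=1·20+1=21,  q_1=1·1+0=1
a_2=1:  p_2=1·21+20=41,  q_2=1·1+1=2
…
a_4=3:  p_4=3·62+41=227,  q_4=3·3+2=11
a_5=2:  p_5=2·227+62=516,  q_5=2·11+3=25
a_6=6:  p_6=6·516+227=3323,  q_6=6·25+11=161
a_7=2:  p_7=2·3323+516=7162,  q_7=2·161+25=347
a_8=3:  p_8=3·7162+3323=24809,  q_8=3·347+161=1202
a_9=1:  p_9=1·24809+7162=31971,  q_9=1·1202+347=1549
a_10=1:  p_10=1·31971+24809=56780,  q_10=1·1549+1202=2751
a_11=1:  p_11=1·56780+31971=88751,  q_11=1·2751+1549=4300
→ (88751, 4300).  Check: 88751²=7876740001, 426·4300²=7876740000, difference 1.
(88751+4300√426)^2 = 15753480001 + 763258600√426
(88751+4300√426)^3 = 2796274207048751 + 135479928012900√426

88751 4300
15753480001 763258600
2796274207048751 135479928012900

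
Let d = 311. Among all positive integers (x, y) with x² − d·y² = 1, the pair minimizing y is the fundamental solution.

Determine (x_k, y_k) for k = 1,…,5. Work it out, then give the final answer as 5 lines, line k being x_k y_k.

16883880 957397
570130807708799 32329152120720
19252040283316857636360 1091683049815963029803
650098275797375082487964044801 36863691222253451430108430560
21952362553539551163393489436611779400 1244804277907160115380508441163715797

√311 → a₀=17, period (1,1,1,2,1,…,1,1,34); ℓ=16 even so k=15
k=0  a_k=17  p_k/q_k = 17/1
…
k=3  a_k=1  p_k/q_k = 53/3
…
k=8  a_k=17  p_k/q_k = 71158/4035
…
k=13  a_k=1  p_k/q_k = 6159373/349266
k=14  a_k=1  p_k/q_k = 10724507/608131
k=15  a_k=1  p_k/q_k = 16883880/957397
→ (16883880, 957397).  Check: 16883880²=285065403854400, 311·957397²=285065403854399, difference 1.
(16883880+957397√311)^2 = 570130807708799 + 32329152120720√311
(16883880+957397√311)^3 = 19252040283316857636360 + 1091683049815963029803√311
(16883880+957397√311)^4 = 650098275797375082487964044801 + 36863691222253451430108430560√311
(16883880+957397√311)^5 = 21952362553539551163393489436611779400 + 1244804277907160115380508441163715797√311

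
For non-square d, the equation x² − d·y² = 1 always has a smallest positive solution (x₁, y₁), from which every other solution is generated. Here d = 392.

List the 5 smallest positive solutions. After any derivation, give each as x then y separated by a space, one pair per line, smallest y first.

99 5
19601 990
3880899 196015
768398401 38809980
152139002499 7684180025

d=392: √d = [19; 1,3,1,38] (ℓ=4, even), read p_3/q_3
k=0  a_k=19  p_k/q_k = 19/1
…
k=2  a_k=3  p_k/q_k = 79/4
k=3  a_k=1  p_k/q_k = 99/5
fundamental: x₁=99, y₁=5  (since 9801 − 392·25 = 1)
(99+5√392)^2 = 19601 + 990√392
(99+5√392)^3 = 3880899 + 196015√392
(99+5√392)^4 = 768398401 + 38809980√392
(99+5√392)^5 = 152139002499 + 7684180025√392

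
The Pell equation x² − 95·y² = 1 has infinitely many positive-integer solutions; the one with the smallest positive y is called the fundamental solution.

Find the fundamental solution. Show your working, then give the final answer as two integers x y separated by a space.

√95 → a₀=9, period (1,2,1,18); ℓ=4 even so k=3
a_0=9:  p_0=9·1+0=9,  q_0=9·0+1=1
a_1=1:  p_1=1·9+1=10,  q_1=1·1+0=1
a_2=2:  p_2=2·10+9=29,  q_2=2·1+1=3
a_3=1:  p_3=1·29+10=39,  q_3=1·3+1=4
(x₁, y₁) = (39, 4);  39² − 95·4² = 1 ✓

39 4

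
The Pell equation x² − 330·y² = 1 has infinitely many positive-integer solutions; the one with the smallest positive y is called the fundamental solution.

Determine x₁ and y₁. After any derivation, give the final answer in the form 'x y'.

√330 → a₀=18, period (6,36); ℓ=2 even so k=1
step 0: (18, 1)  from 18·(1,0) + (0,1)
step 1: (109, 6)  from 6·(18,1) + (1,0)
(x₁, y₁) = (109, 6);  109² − 330·6² = 1 ✓

109 6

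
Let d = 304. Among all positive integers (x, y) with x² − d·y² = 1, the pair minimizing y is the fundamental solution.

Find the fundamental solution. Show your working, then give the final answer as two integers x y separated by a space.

[17; 2,3,2,1,1,1,1,1,2,3,2,34] for √304; ℓ=12 ⇒ convergent index 11
k=0  a_k=17  p_k/q_k = 17/1
k=1  a_k=2  p_k/q_k = 35/2
…
k=4  a_k=1  p_k/q_k = 401/23
k=5  a_k=1  p_k/q_k = 680/39
…
k=7  a_k=1  p_k/q_k = 1761/101
k=8  a_k=1  p_k/q_k = 2842/163
…
k=10  a_k=3  p_k/q_k = 25177/1444
k=11  a_k=2  p_k/q_k = 57799/3315
fundamental: x₁=57799, y₁=3315  (since 3340724401 − 304·10989225 = 1)

57799 3315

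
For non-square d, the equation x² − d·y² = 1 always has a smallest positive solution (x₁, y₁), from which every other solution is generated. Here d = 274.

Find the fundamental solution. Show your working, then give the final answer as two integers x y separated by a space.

3959299 239190

√274 = [16; 1,1,4,4,1,1,32, …], period ℓ=7 (odd) → k=13
k=0  a_k=16  p_k/q_k = 16/1
k=1  a_k=1  p_k/q_k = 17/1
k=2  a_k=1  p_k/q_k = 33/2
k=3  a_k=4  p_k/q_k = 149/9
k=4  a_k=4  p_k/q_k = 629/38
k=5  a_k=1  p_k/q_k = 778/47
…
k=8  a_k=1  p_k/q_k = 47209/2852
k=9  a_k=1  p_k/q_k = 93011/5619
…
k=12  a_k=1  p_k/q_k = 2189276/132259
k=13  a_k=1  p_k/q_k = 3959299/239190
(x₁, y₁) = (3959299, 239190);  3959299² − 274·239190² = 1 ✓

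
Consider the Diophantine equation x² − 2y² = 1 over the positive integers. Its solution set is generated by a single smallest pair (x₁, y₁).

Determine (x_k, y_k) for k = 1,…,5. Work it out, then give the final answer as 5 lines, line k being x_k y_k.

3 2
17 12
99 70
577 408
3363 2378

√2 = [1; 2, …], period ℓ=1 (odd) → k=1
i=0: a=1 ⇒ p=1, q=1
i=1: a=2 ⇒ p=3, q=2
(x₁, y₁) = (3, 2);  3² − 2·2² = 1 ✓
n=2: (3,2)∘(3,2) = (3·3+2·2·2, 3·2+2·3) = (17,12)
n=3: (17,12)∘(3,2) = (3·17+2·2·12, 3·12+2·17) = (99,70)
n=4: (99,70)∘(3,2) = (3·99+2·2·70, 3·70+2·99) = (577,408)
n=5: (577,408)∘(3,2) = (3·577+2·2·408, 3·408+2·577) = (3363,2378)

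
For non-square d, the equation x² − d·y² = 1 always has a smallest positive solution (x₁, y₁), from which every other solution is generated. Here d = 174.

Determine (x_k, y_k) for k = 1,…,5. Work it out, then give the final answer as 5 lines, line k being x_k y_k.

1451 110
4210801 319220
12219743051 926376330
35461690123201 2688343790440
102909812517786251 7801572753480550

√174 = [13; 5,4,5,26, …], period ℓ=4 (even) → k=3
step 0: (13, 1)  from 13·(1,0) + (0,1)
…
step 2: (277, 21)  from 4·(66,5) + (13,1)
step 3: (1451, 110)  from 5·(277,21) + (66,5)
(x₁, y₁) = (1451, 110);  1451² − 174·110² = 1 ✓
(x_2, y_2) = (1451·1451 + 174·110·110, 1451·110 + 110·1451) = (4210801, 319220)
(x_3, y_3) = (1451·4210801 + 174·110·319220, 1451·319220 + 110·4210801) = (12219743051, 926376330)
(x_4, y_4) = (1451·12219743051 + 174·110·926376330, 1451·926376330 + 110·12219743051) = (35461690123201, 2688343790440)
(x_5, y_5) = (1451·35461690123201 + 174·110·2688343790440, 1451·2688343790440 + 110·35461690123201) = (102909812517786251, 7801572753480550)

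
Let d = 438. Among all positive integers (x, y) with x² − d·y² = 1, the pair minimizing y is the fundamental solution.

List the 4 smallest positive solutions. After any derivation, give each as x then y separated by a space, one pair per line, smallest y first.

293 14
171697 8204
100614149 4807530
58959719617 2817204376

[20; 1,12,1,40] for √438; ℓ=4 ⇒ convergent index 3
step 0: (20, 1)  from 20·(1,0) + (0,1)
…
step 2: (272, 13)  from 12·(21,1) + (20,1)
step 3: (293, 14)  from 1·(272,13) + (21,1)
(x₁, y₁) = (293, 14);  293² − 438·14² = 1 ✓
(x_2, y_2) = (293·293 + 438·14·14, 293·14 + 14·293) = (171697, 8204)
(x_3, y_3) = (293·171697 + 438·14·8204, 293·8204 + 14·171697) = (100614149, 4807530)
(x_4, y_4) = (293·100614149 + 438·14·4807530, 293·4807530 + 14·100614149) = (58959719617, 2817204376)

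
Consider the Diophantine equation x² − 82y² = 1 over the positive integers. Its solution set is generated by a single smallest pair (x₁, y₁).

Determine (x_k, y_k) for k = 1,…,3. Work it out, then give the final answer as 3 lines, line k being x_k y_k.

163 18
53137 5868
17322499 1912950

√82 = [9; 18, …], period ℓ=1 (odd) → k=1
i=0: a=9 ⇒ p=9, q=1
i=1: a=18 ⇒ p=163, q=18
→ (163, 18).  Check: 163²=26569, 82·18²=26568, difference 1.
n=2: (163,18)∘(163,18) = (163·163+82·18·18, 163·18+18·163) = (53137,5868)
n=3: (53137,5868)∘(163,18) = (163·53137+82·18·5868, 163·5868+18·53137) = (17322499,1912950)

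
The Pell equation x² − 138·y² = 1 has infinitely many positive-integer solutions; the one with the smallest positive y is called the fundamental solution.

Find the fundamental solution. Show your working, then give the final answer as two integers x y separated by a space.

47 4

[11; 1,2,1,22] for √138; ℓ=4 ⇒ convergent index 3
i=0: a=11 ⇒ p=11, q=1
…
i=2: a=2 ⇒ p=35, q=3
i=3: a=1 ⇒ p=47, q=4
→ (47, 4).  Check: 47²=2209, 138·4²=2208, difference 1.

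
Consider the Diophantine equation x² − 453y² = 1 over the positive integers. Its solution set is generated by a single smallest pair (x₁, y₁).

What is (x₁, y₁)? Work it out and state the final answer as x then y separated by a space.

[21; 3,1,1,10,14,10,1,1,3,42] for √453; ℓ=10 ⇒ convergent index 9
step 0: (21, 1)  from 21·(1,0) + (0,1)
…
step 5: (22199, 1043)  from 14·(1575,74) + (149,7)
…
step 7: (245764, 11547)  from 1·(223565,10504) + (22199,1043)
step 8: (469329, 22051)  from 1·(245764,11547) + (223565,10504)
step 9: (1653751, 77700)  from 3·(469329,22051) + (245764,11547)
(x₁, y₁) = (1653751, 77700);  1653751² − 453·77700² = 1 ✓

1653751 77700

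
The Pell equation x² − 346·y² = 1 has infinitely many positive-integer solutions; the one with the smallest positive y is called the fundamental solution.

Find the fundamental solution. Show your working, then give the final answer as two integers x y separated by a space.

√346 → a₀=18, period (1,1,1,1,36); ℓ=5 odd so k=9
i=0: a=18 ⇒ p=18, q=1
i=1: a=1 ⇒ p=19, q=1
…
i=4: a=1 ⇒ p=93, q=5
i=5: a=36 ⇒ p=3404, q=183
…
i=7: a=1 ⇒ p=6901, q=371
i=8: a=1 ⇒ p=10398, q=559
i=9: a=1 ⇒ p=17299, q=930
fundamental: x₁=17299, y₁=930  (since 299255401 − 346·864900 = 1)

17299 930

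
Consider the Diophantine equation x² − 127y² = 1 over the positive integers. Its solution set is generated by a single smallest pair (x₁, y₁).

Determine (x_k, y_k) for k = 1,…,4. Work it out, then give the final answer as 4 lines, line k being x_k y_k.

√127 = [11; 3,1,2,2,7,11,7,2,2,1,3,22, …], period ℓ=12 (even) → k=11
a_0=11:  p_0=11·1+0=11,  q_0=11·0+1=1
…
a_6=11:  p_6=11·2175+293=24218,  q_6=11·193+26=2149
…
a_10=1:  p_10=1·906941+367620=1274561,  q_10=1·80478+32621=113099
a_11=3:  p_11=3·1274561+906941=4730624,  q_11=3·113099+80478=419775
(x₁, y₁) = (4730624, 419775);  4730624² − 127·419775² = 1 ✓
n=2: (4730624,419775)∘(4730624,419775) = (4730624·4730624+127·419775·419775, 4730624·419775+419775·4730624) = (44757606858751,3971595379200)
n=3: (44757606858751,3971595379200)∘(4730624,419775) = (4730624·44757606858751+127·419775·3971595379200, 4730624·3971595379200+419775·44757606858751) = (423462818377139450624,37576248838264821825)
n=4: (423462818377139450624,37576248838264821825)∘(4730624,419775) = (4730624·423462818377139450624+127·419775·37576248838264821825, 4730624·37576248838264821825+419775·423462818377139450624) = (4006486743445029115330560001,355518209168531397366758400)

4730624 419775
44757606858751 3971595379200
423462818377139450624 37576248838264821825
4006486743445029115330560001 355518209168531397366758400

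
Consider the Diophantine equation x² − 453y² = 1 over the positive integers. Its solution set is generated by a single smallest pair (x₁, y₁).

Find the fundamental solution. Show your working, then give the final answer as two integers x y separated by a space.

1653751 77700

d=453: √d = [21; 3,1,1,10,14,10,1,1,3,42] (ℓ=10, even), read p_9/q_9
i=0: a=21 ⇒ p=21, q=1
i=1: a=3 ⇒ p=64, q=3
i=2: a=1 ⇒ p=85, q=4
i=3: a=1 ⇒ p=149, q=7
i=4: a=10 ⇒ p=1575, q=74
i=5: a=14 ⇒ p=22199, q=1043
…
i=7: a=1 ⇒ p=245764, q=11547
i=8: a=1 ⇒ p=469329, q=22051
i=9: a=3 ⇒ p=1653751, q=77700
fundamental: x₁=1653751, y₁=77700  (since 2734892370001 − 453·6037290000 = 1)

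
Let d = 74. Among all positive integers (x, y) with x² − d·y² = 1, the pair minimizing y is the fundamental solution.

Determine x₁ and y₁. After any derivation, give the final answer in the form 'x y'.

3699 430

√74 → a₀=8, period (1,1,1,1,16); ℓ=5 odd so k=9
i=0: a=8 ⇒ p=8, q=1
i=1: a=1 ⇒ p=9, q=1
i=2: a=1 ⇒ p=17, q=2
i=3: a=1 ⇒ p=26, q=3
i=4: a=1 ⇒ p=43, q=5
…
i=6: a=1 ⇒ p=757, q=88
…
i=8: a=1 ⇒ p=2228, q=259
i=9: a=1 ⇒ p=3699, q=430
→ (3699, 430).  Check: 3699²=13682601, 74·430²=13682600, difference 1.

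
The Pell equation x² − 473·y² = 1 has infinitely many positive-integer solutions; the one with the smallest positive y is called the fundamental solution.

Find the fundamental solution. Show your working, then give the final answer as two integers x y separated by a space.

√473 → a₀=21, period (1,2,1,42); ℓ=4 even so k=3
step 0: (21, 1)  from 21·(1,0) + (0,1)
step 1: (22, 1)  from 1·(21,1) + (1,0)
step 2: (65, 3)  from 2·(22,1) + (21,1)
step 3: (87, 4)  from 1·(65,3) + (22,1)
→ (87, 4).  Check: 87²=7569, 473·4²=7568, difference 1.

87 4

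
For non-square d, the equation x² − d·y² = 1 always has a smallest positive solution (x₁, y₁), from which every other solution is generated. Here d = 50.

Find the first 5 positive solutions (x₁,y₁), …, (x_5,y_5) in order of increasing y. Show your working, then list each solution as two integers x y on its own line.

[7; 14] for √50; ℓ=1 ⇒ convergent index 1
i=0: a=7 ⇒ p=7, q=1
i=1: a=14 ⇒ p=99, q=14
→ (99, 14).  Check: 99²=9801, 50·14²=9800, difference 1.
k=2:  x_2 = 99·99+50·14·14 = 19601,  y_2 = 99·14+14·99 = 2772
k=3:  x_3 = 99·19601+50·14·2772 = 3880899,  y_3 = 99·2772+14·19601 = 548842
k=4:  x_4 = 99·3880899+50·14·548842 = 768398401,  y_4 = 99·548842+14·3880899 = 108667944
k=5:  x_5 = 99·768398401+50·14·108667944 = 152139002499,  y_5 = 99·108667944+14·768398401 = 21515704070

99 14
19601 2772
3880899 548842
768398401 108667944
152139002499 21515704070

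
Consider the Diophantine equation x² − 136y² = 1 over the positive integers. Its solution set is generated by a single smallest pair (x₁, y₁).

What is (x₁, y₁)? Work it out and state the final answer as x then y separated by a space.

35 3

√136 = [11; 1,1,1,22, …], period ℓ=4 (even) → k=3
k=0  a_k=11  p_k/q_k = 11/1
…
k=2  a_k=1  p_k/q_k = 23/2
k=3  a_k=1  p_k/q_k = 35/3
fundamental: x₁=35, y₁=3  (since 1225 − 136·9 = 1)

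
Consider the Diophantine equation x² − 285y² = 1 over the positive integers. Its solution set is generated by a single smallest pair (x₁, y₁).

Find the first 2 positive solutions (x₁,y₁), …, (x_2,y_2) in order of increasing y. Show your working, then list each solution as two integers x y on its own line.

√285 → a₀=16, period (1,7,2,7,1,32); ℓ=6 even so k=5
i=0: a=16 ⇒ p=16, q=1
i=1: a=1 ⇒ p=17, q=1
i=2: a=7 ⇒ p=135, q=8
…
i=4: a=7 ⇒ p=2144, q=127
i=5: a=1 ⇒ p=2431, q=144
fundamental: x₁=2431, y₁=144  (since 5909761 − 285·20736 = 1)
k=2:  x_2 = 2431·2431+285·144·144 = 11819521,  y_2 = 2431·144+144·2431 = 700128

2431 144
11819521 700128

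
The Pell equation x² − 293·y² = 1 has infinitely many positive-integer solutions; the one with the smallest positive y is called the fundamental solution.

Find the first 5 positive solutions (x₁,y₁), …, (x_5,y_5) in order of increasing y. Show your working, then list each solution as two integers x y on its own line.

√293 → a₀=17, period (8,1,1,8,34); ℓ=5 odd so k=9
i=0: a=17 ⇒ p=17, q=1
…
i=2: a=1 ⇒ p=154, q=9
i=3: a=1 ⇒ p=291, q=17
…
i=7: a=1 ⇒ p=764593, q=44668
i=8: a=1 ⇒ p=1444507, q=84389
i=9: a=8 ⇒ p=12320649, q=719780
fundamental: x₁=12320649, y₁=719780  (since 151798391781201 − 293·518083248400 = 1)
(12320649+719780√293)^2 = 303596783562401 + 17736313474440√293
(12320649+719780√293)^3 = 7481018815602612315849 + 437045785745090703340√293
(12320649+719780√293)^4 = 184342013978870716056521769601 + 10769375446188914321717060880√293
(12320649+719780√293)^5 = 4542426500373511536803322165613266249 + 265371389643423565052112223737518900√293

12320649 719780
303596783562401 17736313474440
7481018815602612315849 437045785745090703340
184342013978870716056521769601 10769375446188914321717060880
4542426500373511536803322165613266249 265371389643423565052112223737518900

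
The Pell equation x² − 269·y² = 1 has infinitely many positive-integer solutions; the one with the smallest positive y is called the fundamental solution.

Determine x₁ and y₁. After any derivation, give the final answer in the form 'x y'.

13449 820

√269 = [16; 2,2,32, …], period ℓ=3 (odd) → k=5
k=0  a_k=16  p_k/q_k = 16/1
k=1  a_k=2  p_k/q_k = 33/2
k=2  a_k=2  p_k/q_k = 82/5
k=3  a_k=32  p_k/q_k = 2657/162
k=4  a_k=2  p_k/q_k = 5396/329
k=5  a_k=2  p_k/q_k = 13449/820
→ (13449, 820).  Check: 13449²=180875601, 269·820²=180875600, difference 1.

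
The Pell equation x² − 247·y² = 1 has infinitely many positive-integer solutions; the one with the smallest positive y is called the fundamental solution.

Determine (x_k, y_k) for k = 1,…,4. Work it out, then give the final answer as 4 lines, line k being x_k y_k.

85292 5427
14549450527 925759368
2481903468612476 157919736025485
423373021275241155457 26938580249245573872

d=247: √d = [15; 1,2,1,1,9,1,9,1,1,2,1,30] (ℓ=12, even), read p_11/q_11
step 0: (15, 1)  from 15·(1,0) + (0,1)
…
step 2: (47, 3)  from 2·(16,1) + (15,1)
step 3: (63, 4)  from 1·(47,3) + (16,1)
step 4: (110, 7)  from 1·(63,4) + (47,3)
step 5: (1053, 67)  from 9·(110,7) + (63,4)
step 6: (1163, 74)  from 1·(1053,67) + (110,7)
…
step 9: (24203, 1540)  from 1·(12683,807) + (11520,733)
step 10: (61089, 3887)  from 2·(24203,1540) + (12683,807)
step 11: (85292, 5427)  from 1·(61089,3887) + (24203,1540)
fundamental: x₁=85292, y₁=5427  (since 7274725264 − 247·29452329 = 1)
n=2: (85292,5427)∘(85292,5427) = (85292·85292+247·5427·5427, 85292·5427+5427·85292) = (14549450527,925759368)
n=3: (14549450527,925759368)∘(85292,5427) = (85292·14549450527+247·5427·925759368, 85292·925759368+5427·14549450527) = (2481903468612476,157919736025485)
n=4: (2481903468612476,157919736025485)∘(85292,5427) = (85292·2481903468612476+247·5427·157919736025485, 85292·157919736025485+5427·2481903468612476) = (423373021275241155457,26938580249245573872)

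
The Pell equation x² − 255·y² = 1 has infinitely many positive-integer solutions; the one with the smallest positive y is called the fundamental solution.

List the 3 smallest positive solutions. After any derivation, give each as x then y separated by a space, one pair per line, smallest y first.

16 1
511 32
16336 1023

√255 = [15; 1,30, …], period ℓ=2 (even) → k=1
i=0: a=15 ⇒ p=15, q=1
i=1: a=1 ⇒ p=16, q=1
→ (16, 1).  Check: 16²=256, 255·1²=255, difference 1.
(16+1√255)^2 = 511 + 32√255
(16+1√255)^3 = 16336 + 1023√255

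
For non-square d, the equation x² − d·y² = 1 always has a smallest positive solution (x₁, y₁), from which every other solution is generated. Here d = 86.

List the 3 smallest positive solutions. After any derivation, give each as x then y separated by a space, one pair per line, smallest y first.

10405 1122
216528049 23348820
4505948689285 485888943078

√86 → a₀=9, period (3,1,1,1,8,1,1,1,3,18); ℓ=10 even so k=9
i=0: a=9 ⇒ p=9, q=1
i=1: a=3 ⇒ p=28, q=3
…
i=4: a=1 ⇒ p=102, q=11
…
i=6: a=1 ⇒ p=983, q=106
i=7: a=1 ⇒ p=1864, q=201
i=8: a=1 ⇒ p=2847, q=307
i=9: a=3 ⇒ p=10405, q=1122
→ (10405, 1122).  Check: 10405²=108264025, 86·1122²=108264024, difference 1.
(10405+1122√86)^2 = 216528049 + 23348820√86
(10405+1122√86)^3 = 4505948689285 + 485888943078√86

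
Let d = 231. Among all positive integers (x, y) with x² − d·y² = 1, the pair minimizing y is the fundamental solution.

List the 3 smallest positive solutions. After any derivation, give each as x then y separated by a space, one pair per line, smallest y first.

√231 → a₀=15, period (5,30); ℓ=2 even so k=1
i=0: a=15 ⇒ p=15, q=1
i=1: a=5 ⇒ p=76, q=5
(x₁, y₁) = (76, 5);  76² − 231·5² = 1 ✓
n=2: (76,5)∘(76,5) = (76·76+231·5·5, 76·5+5·76) = (11551,760)
n=3: (11551,760)∘(76,5) = (76·11551+231·5·760, 76·760+5·11551) = (1755676,115515)

76 5
11551 760
1755676 115515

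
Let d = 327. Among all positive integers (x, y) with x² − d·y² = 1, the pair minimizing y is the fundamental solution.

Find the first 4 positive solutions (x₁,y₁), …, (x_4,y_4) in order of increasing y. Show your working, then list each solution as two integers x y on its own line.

d=327: √d = [18; 12,36] (ℓ=2, even), read p_1/q_1
k=0  a_k=18  p_k/q_k = 18/1
k=1  a_k=12  p_k/q_k = 217/12
fundamental: x₁=217, y₁=12  (since 47089 − 327·144 = 1)
n=2: (217,12)∘(217,12) = (217·217+327·12·12, 217·12+12·217) = (94177,5208)
n=3: (94177,5208)∘(217,12) = (217·94177+327·12·5208, 217·5208+12·94177) = (40872601,2260260)
n=4: (40872601,2260260)∘(217,12) = (217·40872601+327·12·2260260, 217·2260260+12·40872601) = (17738614657,980947632)

217 12
94177 5208
40872601 2260260
17738614657 980947632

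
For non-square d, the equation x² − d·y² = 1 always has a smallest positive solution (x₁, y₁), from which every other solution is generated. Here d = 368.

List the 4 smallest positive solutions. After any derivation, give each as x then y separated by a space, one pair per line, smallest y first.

1151 60
2649601 138120
6099380351 317952180
14040770918401 731925780240

[19; 5,2,5,38] for √368; ℓ=4 ⇒ convergent index 3
a_0=19:  p_0=19·1+0=19,  q_0=19·0+1=1
…
a_2=2:  p_2=2·96+19=211,  q_2=2·5+1=11
a_3=5:  p_3=5·211+96=1151,  q_3=5·11+5=60
fundamental: x₁=1151, y₁=60  (since 1324801 − 368·3600 = 1)
k=2:  x_2 = 1151·1151+368·60·60 = 2649601,  y_2 = 1151·60+60·1151 = 138120
k=3:  x_3 = 1151·2649601+368·60·138120 = 6099380351,  y_3 = 1151·138120+60·2649601 = 317952180
k=4:  x_4 = 1151·6099380351+368·60·317952180 = 14040770918401,  y_4 = 1151·317952180+60·6099380351 = 731925780240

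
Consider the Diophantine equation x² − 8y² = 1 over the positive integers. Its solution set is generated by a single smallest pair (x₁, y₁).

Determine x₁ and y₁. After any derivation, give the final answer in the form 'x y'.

d=8: √d = [2; 1,4] (ℓ=2, even), read p_1/q_1
i=0: a=2 ⇒ p=2, q=1
i=1: a=1 ⇒ p=3, q=1
→ (3, 1).  Check: 3²=9, 8·1²=8, difference 1.

3 1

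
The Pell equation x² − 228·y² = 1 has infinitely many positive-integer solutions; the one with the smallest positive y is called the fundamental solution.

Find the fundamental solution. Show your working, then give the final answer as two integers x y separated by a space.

151 10

√228 → a₀=15, period (10,30); ℓ=2 even so k=1
k=0  a_k=15  p_k/q_k = 15/1
k=1  a_k=10  p_k/q_k = 151/10
(x₁, y₁) = (151, 10);  151² − 228·10² = 1 ✓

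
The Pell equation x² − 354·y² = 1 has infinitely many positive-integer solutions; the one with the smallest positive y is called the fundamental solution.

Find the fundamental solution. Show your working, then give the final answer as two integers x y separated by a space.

258065 13716

d=354: √d = [18; 1,4,2,2,18,2,2,4,1,36] (ℓ=10, even), read p_9/q_9
i=0: a=18 ⇒ p=18, q=1
…
i=3: a=2 ⇒ p=207, q=11
…
i=8: a=4 ⇒ p=210294, q=11177
i=9: a=1 ⇒ p=258065, q=13716
(x₁, y₁) = (258065, 13716);  258065² − 354·13716² = 1 ✓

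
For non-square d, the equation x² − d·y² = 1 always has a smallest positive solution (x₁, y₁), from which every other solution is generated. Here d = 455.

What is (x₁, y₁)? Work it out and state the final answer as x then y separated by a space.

d=455: √d = [21; 3,42] (ℓ=2, even), read p_1/q_1
a_0=21:  p_0=21·1+0=21,  q_0=21·0+1=1
a_1=3:  p_1=3·21+1=64,  q_1=3·1+0=3
fundamental: x₁=64, y₁=3  (since 4096 − 455·9 = 1)

64 3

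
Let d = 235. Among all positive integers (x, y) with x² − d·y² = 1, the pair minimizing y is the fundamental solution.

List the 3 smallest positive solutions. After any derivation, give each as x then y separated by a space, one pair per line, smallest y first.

46 3
4231 276
389206 25389

√235 → a₀=15, period (3,30); ℓ=2 even so k=1
step 0: (15, 1)  from 15·(1,0) + (0,1)
step 1: (46, 3)  from 3·(15,1) + (1,0)
(x₁, y₁) = (46, 3);  46² − 235·3² = 1 ✓
k=2:  x_2 = 46·46+235·3·3 = 4231,  y_2 = 46·3+3·46 = 276
k=3:  x_3 = 46·4231+235·3·276 = 389206,  y_3 = 46·276+3·4231 = 25389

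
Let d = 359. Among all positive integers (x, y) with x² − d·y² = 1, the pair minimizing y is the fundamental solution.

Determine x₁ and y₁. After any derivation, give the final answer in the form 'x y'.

d=359: √d = [18; 1,17,1,36] (ℓ=4, even), read p_3/q_3
k=0  a_k=18  p_k/q_k = 18/1
k=1  a_k=1  p_k/q_k = 19/1
k=2  a_k=17  p_k/q_k = 341/18
k=3  a_k=1  p_k/q_k = 360/19
(x₁, y₁) = (360, 19);  360² − 359·19² = 1 ✓

360 19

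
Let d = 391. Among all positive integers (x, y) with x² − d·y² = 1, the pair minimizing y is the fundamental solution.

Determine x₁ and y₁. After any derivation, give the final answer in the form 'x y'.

d=391: √d = [19; 1,3,2,2,1,…,3,1,38] (ℓ=16, even), read p_15/q_15
k=0  a_k=19  p_k/q_k = 19/1
k=1  a_k=1  p_k/q_k = 20/1
k=2  a_k=3  p_k/q_k = 79/4
…
k=4  a_k=2  p_k/q_k = 435/22
…
k=6  a_k=1  p_k/q_k = 1048/53
…
k=8  a_k=19  p_k/q_k = 52519/2656
…
k=11  a_k=1  p_k/q_k = 268013/13554
k=12  a_k=2  p_k/q_k = 696292/35213
…
k=14  a_k=3  p_k/q_k = 5678083/287153
k=15  a_k=1  p_k/q_k = 7338680/371133
(x₁, y₁) = (7338680, 371133);  7338680² − 391·371133² = 1 ✓

7338680 371133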